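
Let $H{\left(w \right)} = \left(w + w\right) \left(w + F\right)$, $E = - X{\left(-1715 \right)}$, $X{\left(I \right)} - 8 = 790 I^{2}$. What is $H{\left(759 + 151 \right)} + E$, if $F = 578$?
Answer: $-2320859598$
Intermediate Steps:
$X{\left(I \right)} = 8 + 790 I^{2}$
$E = -2323567758$ ($E = - (8 + 790 \left(-1715\right)^{2}) = - (8 + 790 \cdot 2941225) = - (8 + 2323567750) = \left(-1\right) 2323567758 = -2323567758$)
$H{\left(w \right)} = 2 w \left(578 + w\right)$ ($H{\left(w \right)} = \left(w + w\right) \left(w + 578\right) = 2 w \left(578 + w\right)$)
$H{\left(759 + 151 \right)} + E = 2 \left(759 + 151\right) \left(578 + \left(759 + 151\right)\right) - 2323567758 = 2 \cdot 910 \left(578 + 910\right) - 2323567758 = 2 \cdot 910 \cdot 1488 - 2323567758 = 2708160 - 2323567758 = -2320859598$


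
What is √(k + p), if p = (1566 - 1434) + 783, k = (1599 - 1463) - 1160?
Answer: I*√109 ≈ 10.44*I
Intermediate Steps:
k = -1024 (k = 136 - 1160 = -1024)
p = 915 (p = 132 + 783 = 915)
√(k + p) = √(-1024 + 915) = √(-109) = I*√109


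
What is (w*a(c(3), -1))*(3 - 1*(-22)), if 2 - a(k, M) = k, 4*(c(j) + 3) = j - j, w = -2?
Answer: -250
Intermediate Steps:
c(j) = -3 (c(j) = -3 + (j - j)/4 = -3 + (¼)*0 = -3 + 0 = -3)
a(k, M) = 2 - k
(w*a(c(3), -1))*(3 - 1*(-22)) = (-2*(2 - 1*(-3)))*(3 - 1*(-22)) = (-2*(2 + 3))*(3 + 22) = -2*5*25 = -10*25 = -250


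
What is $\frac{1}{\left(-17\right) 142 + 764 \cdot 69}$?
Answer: $\frac{1}{50302} \approx 1.988 \cdot 10^{-5}$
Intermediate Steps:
$\frac{1}{\left(-17\right) 142 + 764 \cdot 69} = \frac{1}{-2414 + 52716} = \frac{1}{50302}$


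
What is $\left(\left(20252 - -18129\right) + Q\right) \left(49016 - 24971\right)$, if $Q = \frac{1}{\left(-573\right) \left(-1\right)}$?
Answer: $\frac{176268396710}{191} \approx 9.2287 \cdot 10^{8}$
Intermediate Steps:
$Q = \frac{1}{573} \approx 0.0017452$
$\left(\left(20252 - -18129\right) + Q\right) \left(49016 - 24971\right) = \left(\left(20252 - -18129\right) + \frac{1}{573}\right) \left(49016 - 24971\right) = \left(\left(20252 + 18129\right) + \frac{1}{573}\right) 24045 = \left(38381 + \frac{1}{573}\right) 24045 = \frac{21992314}{573} \cdot 24045 = \frac{176268396710}{191}$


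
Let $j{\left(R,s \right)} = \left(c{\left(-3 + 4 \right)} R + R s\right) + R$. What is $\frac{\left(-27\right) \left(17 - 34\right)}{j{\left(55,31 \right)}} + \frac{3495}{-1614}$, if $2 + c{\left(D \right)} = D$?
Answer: $- \frac{1739383}{917290} \approx -1.8962$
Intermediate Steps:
$c{\left(D \right)} = -2 + D$
$j{\left(R,s \right)} = R s$ ($j{\left(R,s \right)} = \left(\left(-2 + \left(-3 + 4\right)\right) R + R s\right) + R = \left(\left(-2 + 1\right) R + R s\right) + R = \left(- R + R s\right) + R = R s$)
$\frac{\left(-27\right) \left(17 - 34\right)}{j{\left(55,31 \right)}} + \frac{3495}{-1614} = \frac{\left(-27\right) \left(17 - 34\right)}{55 \cdot 31} + \frac{3495}{-1614} = \frac{\left(-27\right) \left(-17\right)}{1705} + 3495 \left(- \frac{1}{1614}\right) = 459 \cdot \frac{1}{1705} - \frac{1165}{538} = \frac{459}{1705} - \frac{1165}{538} = - \frac{1739383}{917290}$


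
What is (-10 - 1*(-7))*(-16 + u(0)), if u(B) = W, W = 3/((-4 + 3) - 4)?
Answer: 249/5 ≈ 49.800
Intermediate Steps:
W = -⅗ (W = 3/(-1 - 4) = 3/(-5) = 3*(-⅕) = -⅗ ≈ -0.60000)
u(B) = -⅗
(-10 - 1*(-7))*(-16 + u(0)) = (-10 - 1*(-7))*(-16 - ⅗) = (-10 + 7)*(-83/5) = -3*(-83/5) = 249/5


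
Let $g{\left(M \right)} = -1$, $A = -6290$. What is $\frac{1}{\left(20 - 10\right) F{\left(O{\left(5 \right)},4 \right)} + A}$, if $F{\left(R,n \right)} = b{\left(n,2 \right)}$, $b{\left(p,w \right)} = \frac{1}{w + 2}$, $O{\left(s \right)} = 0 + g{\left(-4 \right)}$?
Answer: $- \frac{2}{12575} \approx -0.00015905$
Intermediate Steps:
$O{\left(s \right)} = -1$ ($O{\left(s \right)} = 0 - 1 = -1$)
$b{\left(p,w \right)} = \frac{1}{2 + w}$
$F{\left(R,n \right)} = \frac{1}{4}$ ($F{\left(R,n \right)} = \frac{1}{2 + 2} = \frac{1}{4}$)
$\frac{1}{\left(20 - 10\right) F{\left(O{\left(5 \right)},4 \right)} + A} = \frac{1}{\left(20 - 10\right) \frac{1}{4} - 6290} = \frac{1}{10 \cdot \frac{1}{4} - 6290} = \frac{1}{\frac{5}{2} - 6290} = \frac{1}{- \frac{12575}{2}} = - \frac{2}{12575}$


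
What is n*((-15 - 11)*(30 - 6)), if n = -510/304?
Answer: 19890/19 ≈ 1046.8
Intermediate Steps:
n = -255/152 (n = -510*1/304 = -255/152 ≈ -1.6776)
n*((-15 - 11)*(30 - 6)) = -255*(-15 - 11)*(30 - 6)/152 = -(-3315)*24/76 = -255/152*(-624) = 19890/19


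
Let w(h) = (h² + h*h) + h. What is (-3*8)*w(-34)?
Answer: -54672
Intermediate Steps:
w(h) = h + 2*h² (w(h) = (h² + h²) + h = 2*h² + h = h + 2*h²)
(-3*8)*w(-34) = (-3*8)*(-34*(1 + 2*(-34))) = -(-816)*(1 - 68) = -(-816)*(-67) = -24*2278 = -54672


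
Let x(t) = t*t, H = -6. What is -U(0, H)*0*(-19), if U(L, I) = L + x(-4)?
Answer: 0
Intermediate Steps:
x(t) = t**2
U(L, I) = 16 + L (U(L, I) = L + (-4)**2 = L + 16 = 16 + L)
-U(0, H)*0*(-19) = -(16 + 0)*0*(-19) = -16*0*(-19) = -0*(-19) = -1*0 = 0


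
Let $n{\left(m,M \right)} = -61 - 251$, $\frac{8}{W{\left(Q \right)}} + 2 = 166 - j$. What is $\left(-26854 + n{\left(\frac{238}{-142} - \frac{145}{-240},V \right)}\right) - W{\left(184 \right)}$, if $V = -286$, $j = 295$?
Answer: $- \frac{3558738}{131} \approx -27166.0$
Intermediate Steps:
$W{\left(Q \right)} = - \frac{8}{131}$ ($W{\left(Q \right)} = \frac{8}{-2 + \left(166 - 295\right)} = \frac{8}{-2 - 129} = \frac{8}{-131} = 8 \left(- \frac{1}{131}\right) = - \frac{8}{131}$)
$n{\left(m,M \right)} = -312$ ($n{\left(m,M \right)} = -61 - 251 = -312$)
$\left(-26854 + n{\left(\frac{238}{-142} - \frac{145}{-240},V \right)}\right) - W{\left(184 \right)} = \left(-26854 - 312\right) - - \frac{8}{131} = -27166 + \frac{8}{131} = - \frac{3558738}{131}$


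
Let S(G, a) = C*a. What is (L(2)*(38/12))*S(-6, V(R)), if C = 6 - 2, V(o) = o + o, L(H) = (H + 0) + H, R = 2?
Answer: 608/3 ≈ 202.67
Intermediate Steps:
L(H) = 2*H (L(H) = H + H = 2*H)
V(o) = 2*o
C = 4
S(G, a) = 4*a
(L(2)*(38/12))*S(-6, V(R)) = ((2*2)*(38/12))*(4*(2*2)) = (4*(38*(1/12)))*(4*4) = (4*(19/6))*16 = (38/3)*16 = 608/3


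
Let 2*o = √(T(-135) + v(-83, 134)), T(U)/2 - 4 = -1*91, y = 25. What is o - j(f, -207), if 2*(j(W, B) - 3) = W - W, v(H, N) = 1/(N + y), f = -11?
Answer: -3 + I*√4398735/318 ≈ -3.0 + 6.5953*I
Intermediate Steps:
v(H, N) = 1/(25 + N) (v(H, N) = 1/(N + 25) = 1/(25 + N))
T(U) = -174 (T(U) = 8 + 2*(-1*91) = 8 + 2*(-91) = 8 - 182 = -174)
j(W, B) = 3 (j(W, B) = 3 + (W - W)/2 = 3 + (½)*0 = 3 + 0 = 3)
o = I*√4398735/318 (o = √(-174 + 1/(25 + 134))/2 = √(-174 + 1/159)/2 = √(-27665/159)/2 = (I*√4398735/159)/2 = I*√4398735/318 ≈ 6.5953*I)
o - j(f, -207) = I*√4398735/318 - 1*3 = I*√4398735/318 - 3 = -3 + I*√4398735/318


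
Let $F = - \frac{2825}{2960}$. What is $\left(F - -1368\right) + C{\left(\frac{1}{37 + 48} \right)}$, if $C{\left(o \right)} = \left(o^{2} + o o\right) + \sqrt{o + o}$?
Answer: $\frac{5847128659}{4277200} + \frac{\sqrt{170}}{85} \approx 1367.2$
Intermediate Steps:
$F = - \frac{565}{592}$ ($F = \left(-2825\right) \frac{1}{2960} = - \frac{565}{592} \approx -0.95439$)
$C{\left(o \right)} = 2 o^{2} + \sqrt{2} \sqrt{o}$ ($C{\left(o \right)} = \left(o^{2} + o^{2}\right) + \sqrt{2 o} = 2 o^{2} + \sqrt{2} \sqrt{o}$)
$\left(F - -1368\right) + C{\left(\frac{1}{37 + 48} \right)} = \left(- \frac{565}{592} - -1368\right) + \left(2 \left(\frac{1}{37 + 48}\right)^{2} + \sqrt{2} \sqrt{\frac{1}{37 + 48}}\right) = \left(- \frac{565}{592} + \left(-73 + 1441\right)\right) + \left(2 \left(\frac{1}{85}\right)^{2} + \sqrt{2} \sqrt{\frac{1}{85}}\right) = \left(- \frac{565}{592} + 1368\right) + \left(\frac{2}{7225} + \frac{\sqrt{2}}{\sqrt{85}}\right) = \frac{809291}{592} + \left(2 \cdot \frac{1}{7225} + \sqrt{2} \frac{\sqrt{85}}{85}\right) = \frac{809291}{592} + \left(\frac{2}{7225} + \frac{\sqrt{170}}{85}\right) = \frac{5847128659}{4277200} + \frac{\sqrt{170}}{85}$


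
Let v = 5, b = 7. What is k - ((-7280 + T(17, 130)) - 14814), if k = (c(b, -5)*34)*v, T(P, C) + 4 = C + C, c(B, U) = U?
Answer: 20988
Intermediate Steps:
T(P, C) = -4 + 2*C (T(P, C) = -4 + (C + C) = -4 + 2*C)
k = -850 (k = -5*34*5 = -170*5 = -850)
k - ((-7280 + T(17, 130)) - 14814) = -850 - ((-7280 + (-4 + 2*130)) - 14814) = -850 - ((-7280 + (-4 + 260)) - 14814) = -850 - ((-7280 + 256) - 14814) = -850 - (-7024 - 14814) = -850 - 1*(-21838) = -850 + 21838 = 20988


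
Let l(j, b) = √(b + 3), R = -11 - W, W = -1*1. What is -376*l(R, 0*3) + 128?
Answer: 128 - 376*√3 ≈ -523.25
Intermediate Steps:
W = -1
R = -10 (R = -11 - 1*(-1) = -11 + 1 = -10)
l(j, b) = √(3 + b)
-376*l(R, 0*3) + 128 = -376*√(3 + 0*3) + 128 = -376*√(3 + 0) + 128 = -376*√3 + 128 = 128 - 376*√3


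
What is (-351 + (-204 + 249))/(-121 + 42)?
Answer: 306/79 ≈ 3.8734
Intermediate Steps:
(-351 + (-204 + 249))/(-121 + 42) = (-351 + 45)/(-79) = -306*(-1/79) = 306/79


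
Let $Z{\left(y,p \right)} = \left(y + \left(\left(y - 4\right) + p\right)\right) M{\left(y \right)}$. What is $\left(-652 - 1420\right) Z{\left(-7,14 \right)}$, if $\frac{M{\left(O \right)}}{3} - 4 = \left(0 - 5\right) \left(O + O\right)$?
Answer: $1839936$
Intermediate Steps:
$M{\left(O \right)} = 12 - 30 O$ ($M{\left(O \right)} = 12 + 3 \left(0 - 5\right) \left(O + O\right) = 12 + 3 \left(- 5 \cdot 2 O\right) = 12 + 3 \left(- 10 O\right) = 12 - 30 O$)
$Z{\left(y,p \right)} = \left(12 - 30 y\right) \left(-4 + p + 2 y\right)$ ($Z{\left(y,p \right)} = \left(y + \left(\left(y - 4\right) + p\right)\right) \left(12 - 30 y\right) = \left(y + \left(\left(-4 + y\right) + p\right)\right) \left(12 - 30 y\right) = \left(y + \left(-4 + p + y\right)\right) \left(12 - 30 y\right) = \left(-4 + p + 2 y\right) \left(12 - 30 y\right) = \left(12 - 30 y\right) \left(-4 + p + 2 y\right)$)
$\left(-652 - 1420\right) Z{\left(-7,14 \right)} = \left(-652 - 1420\right) \left(- 6 \left(-2 + 5 \left(-7\right)\right) \left(-4 + 14 + 2 \left(-7\right)\right)\right) = - 2072 \left(- 6 \left(-2 - 35\right) \left(-4 + 14 - 14\right)\right) = - 2072 \left(\left(-6\right) \left(-37\right) \left(-4\right)\right) = \left(-2072\right) \left(-888\right) = 1839936$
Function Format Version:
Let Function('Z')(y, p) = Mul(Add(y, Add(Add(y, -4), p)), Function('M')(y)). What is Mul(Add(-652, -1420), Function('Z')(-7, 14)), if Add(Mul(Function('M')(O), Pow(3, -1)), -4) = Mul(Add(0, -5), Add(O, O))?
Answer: 1839936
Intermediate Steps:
Function('M')(O) = Add(12, Mul(-30, O)) (Function('M')(O) = Add(12, Mul(3, Mul(Add(0, -5), Add(O, O)))) = Add(12, Mul(3, Mul(-5, Mul(2, O)))) = Add(12, Mul(3, Mul(-10, O))) = Add(12, Mul(-30, O)))
Function('Z')(y, p) = Mul(Add(12, Mul(-30, y)), Add(-4, p, Mul(2, y))) (Function('Z')(y, p) = Mul(Add(y, Add(Add(y, -4), p)), Add(12, Mul(-30, y))) = Mul(Add(y, Add(Add(-4, y), p)), Add(12, Mul(-30, y))) = Mul(Add(y, Add(-4, p, y)), Add(12, Mul(-30, y))) = Mul(Add(-4, p, Mul(2, y)), Add(12, Mul(-30, y))) = Mul(Add(12, Mul(-30, y)), Add(-4, p, Mul(2, y))))
Mul(Add(-652, -1420), Function('Z')(-7, 14)) = Mul(Add(-652, -1420), Mul(-6, Add(-2, Mul(5, -7)), Add(-4, 14, Mul(2, -7)))) = Mul(-2072, Mul(-6, Add(-2, -35), Add(-4, 14, -14))) = Mul(-2072, Mul(-6, -37, -4)) = Mul(-2072, -888) = 1839936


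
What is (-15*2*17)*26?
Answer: -13260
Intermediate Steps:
(-15*2*17)*26 = -30*17*26 = -510*26 = -13260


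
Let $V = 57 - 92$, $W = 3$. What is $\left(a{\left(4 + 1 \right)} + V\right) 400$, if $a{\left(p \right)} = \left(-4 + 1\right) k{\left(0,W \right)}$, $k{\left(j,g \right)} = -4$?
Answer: $-9200$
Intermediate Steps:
$a{\left(p \right)} = 12$ ($a{\left(p \right)} = \left(-4 + 1\right) \left(-4\right) = \left(-3\right) \left(-4\right) = 12$)
$V = -35$
$\left(a{\left(4 + 1 \right)} + V\right) 400 = \left(12 - 35\right) 400 = \left(-23\right) 400 = -9200$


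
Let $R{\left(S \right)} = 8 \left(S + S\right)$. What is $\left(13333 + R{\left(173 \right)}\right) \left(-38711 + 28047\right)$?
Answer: $-171701064$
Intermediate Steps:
$R{\left(S \right)} = 16 S$ ($R{\left(S \right)} = 8 \cdot 2 S = 16 S$)
$\left(13333 + R{\left(173 \right)}\right) \left(-38711 + 28047\right) = \left(13333 + 16 \cdot 173\right) \left(-38711 + 28047\right) = \left(13333 + 2768\right) \left(-10664\right) = 16101 \left(-10664\right) = -171701064$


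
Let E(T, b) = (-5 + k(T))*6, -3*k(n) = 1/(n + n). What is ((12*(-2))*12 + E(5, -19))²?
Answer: 2531281/25 ≈ 1.0125e+5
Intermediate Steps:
k(n) = -1/(6*n) (k(n) = -1/(3*(n + n)) = -1/(2*n)/3 = -1/(6*n))
E(T, b) = -30 - 1/T (E(T, b) = (-5 - 1/(6*T))*6 = -30 - 1/T)
((12*(-2))*12 + E(5, -19))² = ((12*(-2))*12 + (-30 - 1/5))² = (-24*12 + (-30 - 1*⅕))² = (-288 + (-30 - ⅕))² = (-288 - 151/5)² = (-1591/5)² = 2531281/25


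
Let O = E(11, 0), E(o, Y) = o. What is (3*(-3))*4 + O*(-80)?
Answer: -916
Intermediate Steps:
O = 11
(3*(-3))*4 + O*(-80) = (3*(-3))*4 + 11*(-80) = -9*4 - 880 = -36 - 880 = -916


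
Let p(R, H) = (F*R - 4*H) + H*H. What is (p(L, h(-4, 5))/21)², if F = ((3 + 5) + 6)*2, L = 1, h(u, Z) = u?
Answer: 400/49 ≈ 8.1633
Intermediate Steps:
F = 28 (F = (8 + 6)*2 = 14*2 = 28)
p(R, H) = H² - 4*H + 28*R (p(R, H) = (28*R - 4*H) + H*H = (-4*H + 28*R) + H² = H² - 4*H + 28*R)
(p(L, h(-4, 5))/21)² = (((-4)² - 4*(-4) + 28*1)/21)² = ((16 + 16 + 28)*(1/21))² = (60*(1/21))² = (20/7)² = 400/49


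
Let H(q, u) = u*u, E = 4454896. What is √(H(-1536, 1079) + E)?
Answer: √5619137 ≈ 2370.5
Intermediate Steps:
H(q, u) = u²
√(H(-1536, 1079) + E) = √(1079² + 4454896) = √(1164241 + 4454896) = √5619137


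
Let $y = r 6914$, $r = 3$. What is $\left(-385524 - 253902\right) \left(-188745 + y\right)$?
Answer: $107425486278$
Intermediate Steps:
$y = 20742$ ($y = 3 \cdot 6914 = 20742$)
$\left(-385524 - 253902\right) \left(-188745 + y\right) = \left(-385524 - 253902\right) \left(-188745 + 20742\right) = \left(-639426\right) \left(-168003\right) = 107425486278$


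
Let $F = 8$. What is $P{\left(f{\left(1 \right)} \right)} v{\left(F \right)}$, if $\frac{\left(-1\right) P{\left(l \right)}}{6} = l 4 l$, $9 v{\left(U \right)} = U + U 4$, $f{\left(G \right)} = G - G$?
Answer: $0$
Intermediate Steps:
$f{\left(G \right)} = 0$
$v{\left(U \right)} = \frac{5 U}{9}$ ($v{\left(U \right)} = \frac{U + U 4}{9} = \frac{U + 4 U}{9} = \frac{5 U}{9}$)
$P{\left(l \right)} = - 24 l^{2}$ ($P{\left(l \right)} = - 6 l 4 l = - 6 \cdot 4 l l = - 6 \cdot 4 l^{2} = - 24 l^{2}$)
$P{\left(f{\left(1 \right)} \right)} v{\left(F \right)} = - 24 \cdot 0^{2} \cdot \frac{5}{9} \cdot 8 = \left(-24\right) 0 \cdot \frac{40}{9} = 0 \cdot \frac{40}{9} = 0$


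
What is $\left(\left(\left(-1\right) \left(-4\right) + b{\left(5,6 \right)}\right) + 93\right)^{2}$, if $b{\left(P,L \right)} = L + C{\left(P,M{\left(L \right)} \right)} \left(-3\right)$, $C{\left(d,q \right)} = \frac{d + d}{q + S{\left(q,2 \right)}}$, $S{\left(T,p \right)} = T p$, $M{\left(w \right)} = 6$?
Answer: $\frac{92416}{9} \approx 10268.0$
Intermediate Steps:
$C{\left(d,q \right)} = \frac{2 d}{3 q}$ ($C{\left(d,q \right)} = \frac{d + d}{q + q 2} = \frac{2 d}{q + 2 q} = \frac{2 d}{3 q}$)
$b{\left(P,L \right)} = L - \frac{P}{3}$ ($b{\left(P,L \right)} = L + \frac{2 P}{3 \cdot 6} \left(-3\right) = L + \frac{2}{3} P \frac{1}{6} \left(-3\right) = L + \frac{P}{9} \left(-3\right) = L - \frac{P}{3}$)
$\left(\left(\left(-1\right) \left(-4\right) + b{\left(5,6 \right)}\right) + 93\right)^{2} = \left(\left(\left(-1\right) \left(-4\right) + \left(6 - \frac{5}{3}\right)\right) + 93\right)^{2} = \left(\left(4 + \left(6 - \frac{5}{3}\right)\right) + 93\right)^{2} = \left(\left(4 + \frac{13}{3}\right) + 93\right)^{2} = \left(\frac{25}{3} + 93\right)^{2} = \left(\frac{304}{3}\right)^{2} = \frac{92416}{9}$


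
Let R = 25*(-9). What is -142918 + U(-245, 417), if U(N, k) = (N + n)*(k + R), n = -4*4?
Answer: -193030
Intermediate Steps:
n = -16
R = -225
U(N, k) = (-225 + k)*(-16 + N) (U(N, k) = (N - 16)*(k - 225) = (-16 + N)*(-225 + k) = (-225 + k)*(-16 + N))
-142918 + U(-245, 417) = -142918 + (3600 - 225*(-245) - 16*417 - 245*417) = -142918 + (3600 + 55125 - 6672 - 102165) = -142918 - 50112 = -193030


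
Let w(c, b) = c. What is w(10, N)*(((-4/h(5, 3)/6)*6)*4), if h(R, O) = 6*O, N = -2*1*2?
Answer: -80/9 ≈ -8.8889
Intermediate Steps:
N = -4 (N = -2*2 = -4)
w(10, N)*(((-4/h(5, 3)/6)*6)*4) = 10*(((-4/(6*3)/6)*6)*4) = 10*(((-4/18*(⅙))*6)*4) = 10*(((-4*1/18*(⅙))*6)*4) = 10*((-2/9*⅙*6)*4) = 10*(-1/27*6*4) = 10*(-2/9*4) = 10*(-8/9) = -80/9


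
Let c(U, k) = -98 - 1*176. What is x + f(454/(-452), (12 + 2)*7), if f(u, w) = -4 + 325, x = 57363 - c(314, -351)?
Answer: 57958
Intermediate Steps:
c(U, k) = -274 (c(U, k) = -98 - 176 = -274)
x = 57637 (x = 57363 - 1*(-274) = 57363 + 274 = 57637)
f(u, w) = 321
x + f(454/(-452), (12 + 2)*7) = 57637 + 321 = 57958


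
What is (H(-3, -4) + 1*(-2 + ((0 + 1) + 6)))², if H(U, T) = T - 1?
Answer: 0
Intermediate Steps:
H(U, T) = -1 + T
(H(-3, -4) + 1*(-2 + ((0 + 1) + 6)))² = ((-1 - 4) + 1*(-2 + ((0 + 1) + 6)))² = (-5 + 1*(-2 + (1 + 6)))² = (-5 + 1*(-2 + 7))² = (-5 + 1*5)² = (-5 + 5)² = 0² = 0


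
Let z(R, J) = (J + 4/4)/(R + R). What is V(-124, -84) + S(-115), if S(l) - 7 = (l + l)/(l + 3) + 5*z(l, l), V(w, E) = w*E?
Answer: 13430661/1288 ≈ 10428.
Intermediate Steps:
z(R, J) = (1 + J)/(2*R) (z(R, J) = (J + 4*(¼))/((2*R)) = (J + 1)*(1/(2*R)) = (1 + J)*(1/(2*R)) = (1 + J)/(2*R))
V(w, E) = E*w
S(l) = 7 + 2*l/(3 + l) + 5*(1 + l)/(2*l) (S(l) = 7 + ((l + l)/(l + 3) + 5*((1 + l)/(2*l))) = 7 + ((2*l)/(3 + l) + 5*(1 + l)/(2*l)) = 7 + (2*l/(3 + l) + 5*(1 + l)/(2*l)) = 7 + 2*l/(3 + l) + 5*(1 + l)/(2*l))
V(-124, -84) + S(-115) = -84*(-124) + (½)*(15 + 23*(-115)² + 62*(-115))/(-115*(3 - 115)) = 10416 + (½)*(-1/115)*(15 + 23*13225 - 7130)/(-112) = 10416 + (½)*(-1/115)*(-1/112)*(15 + 304175 - 7130) = 10416 + (½)*(-1/115)*(-1/112)*297060 = 10416 + 14853/1288 = 13430661/1288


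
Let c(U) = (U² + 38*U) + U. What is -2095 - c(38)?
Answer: -5021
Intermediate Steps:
c(U) = U² + 39*U
-2095 - c(38) = -2095 - 38*(39 + 38) = -2095 - 38*77 = -2095 - 1*2926 = -2095 - 2926 = -5021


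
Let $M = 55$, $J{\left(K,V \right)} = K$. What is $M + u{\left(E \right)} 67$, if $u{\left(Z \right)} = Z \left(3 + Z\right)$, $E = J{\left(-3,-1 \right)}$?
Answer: $55$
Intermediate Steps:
$E = -3$
$M + u{\left(E \right)} 67 = 55 + - 3 \left(3 - 3\right) 67 = 55 + \left(-3\right) 0 \cdot 67 = 55 + 0 \cdot 67 = 55 + 0 = 55$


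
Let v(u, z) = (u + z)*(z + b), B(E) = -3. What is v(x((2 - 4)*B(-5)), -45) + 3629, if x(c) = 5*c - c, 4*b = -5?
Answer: 18401/4 ≈ 4600.3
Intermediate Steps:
b = -5/4 (b = (1/4)*(-5) = -5/4 ≈ -1.2500)
x(c) = 4*c
v(u, z) = (-5/4 + z)*(u + z) (v(u, z) = (u + z)*(z - 5/4) = (u + z)*(-5/4 + z) = (-5/4 + z)*(u + z))
v(x((2 - 4)*B(-5)), -45) + 3629 = ((-45)**2 - 5*(2 - 4)*(-3) - 5/4*(-45) + (4*((2 - 4)*(-3)))*(-45)) + 3629 = (2025 - 5*(-2*(-3)) + 225/4 + (4*(-2*(-3)))*(-45)) + 3629 = (2025 - 5*6 + 225/4 + (4*6)*(-45)) + 3629 = (2025 - 5/4*24 + 225/4 + 24*(-45)) + 3629 = (2025 - 30 + 225/4 - 1080) + 3629 = 3885/4 + 3629 = 18401/4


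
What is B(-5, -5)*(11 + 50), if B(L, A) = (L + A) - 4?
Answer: -854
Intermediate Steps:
B(L, A) = -4 + A + L (B(L, A) = (A + L) - 4 = -4 + A + L)
B(-5, -5)*(11 + 50) = (-4 - 5 - 5)*(11 + 50) = -14*61 = -854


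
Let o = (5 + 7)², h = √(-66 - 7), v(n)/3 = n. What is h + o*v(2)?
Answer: 864 + I*√73 ≈ 864.0 + 8.544*I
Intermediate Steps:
v(n) = 3*n
h = I*√73 (h = √(-73) = I*√73 ≈ 8.544*I)
o = 144 (o = 12² = 144)
h + o*v(2) = I*√73 + 144*(3*2) = I*√73 + 144*6 = I*√73 + 864 = 864 + I*√73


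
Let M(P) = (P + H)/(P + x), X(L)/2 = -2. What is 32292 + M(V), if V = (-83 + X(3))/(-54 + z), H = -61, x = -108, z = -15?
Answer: 79278234/2455 ≈ 32293.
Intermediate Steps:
X(L) = -4 (X(L) = 2*(-2) = -4)
V = 29/23 (V = (-83 - 4)/(-54 - 15) = -87/(-69) = -87*(-1/69) = 29/23 ≈ 1.2609)
M(P) = (-61 + P)/(-108 + P) (M(P) = (P - 61)/(P - 108) = (-61 + P)/(-108 + P))
32292 + M(V) = 32292 + (-61 + 29/23)/(-108 + 29/23) = 32292 - 1374/23/(-2455/23) = 32292 - 23/2455*(-1374/23) = 32292 + 1374/2455 = 79278234/2455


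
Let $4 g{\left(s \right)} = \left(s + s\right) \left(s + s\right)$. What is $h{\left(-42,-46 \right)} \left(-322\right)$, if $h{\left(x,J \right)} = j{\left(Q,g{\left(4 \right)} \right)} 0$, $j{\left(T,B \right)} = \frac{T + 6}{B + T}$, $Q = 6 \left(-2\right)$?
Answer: $0$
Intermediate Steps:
$g{\left(s \right)} = s^{2}$ ($g{\left(s \right)} = \frac{\left(s + s\right) \left(s + s\right)}{4} = \frac{2 s 2 s}{4} = \frac{4 s^{2}}{4} = s^{2}$)
$Q = -12$
$j{\left(T,B \right)} = \frac{6 + T}{B + T}$
$h{\left(x,J \right)} = 0$ ($h{\left(x,J \right)} = \frac{6 - 12}{4^{2} - 12} \cdot 0 = \frac{1}{16 - 12} \left(-6\right) 0 = \frac{1}{4} \left(-6\right) 0 = \left(- \frac{3}{2}\right) 0 = 0$)
$h{\left(-42,-46 \right)} \left(-322\right) = 0 \left(-322\right) = 0$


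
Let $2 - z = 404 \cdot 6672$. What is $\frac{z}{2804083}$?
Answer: $- \frac{2695486}{2804083} \approx -0.96127$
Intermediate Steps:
$z = -2695486$ ($z = 2 - 404 \cdot 6672 = 2 - 2695488 = -2695486$)
$\frac{z}{2804083} = - \frac{2695486}{2804083}$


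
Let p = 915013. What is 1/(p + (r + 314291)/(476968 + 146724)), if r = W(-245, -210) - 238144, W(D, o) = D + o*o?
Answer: 311846/285343203999 ≈ 1.0929e-6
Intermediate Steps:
W(D, o) = D + o**2
r = -194289 (r = (-245 + (-210)**2) - 238144 = (-245 + 44100) - 238144 = 43855 - 238144 = -194289)
1/(p + (r + 314291)/(476968 + 146724)) = 1/(915013 + (-194289 + 314291)/(476968 + 146724)) = 1/(915013 + 120002/623692) = 1/(915013 + 120002*(1/623692)) = 1/(915013 + 60001/311846) = 1/(285343203999/311846) = 311846/285343203999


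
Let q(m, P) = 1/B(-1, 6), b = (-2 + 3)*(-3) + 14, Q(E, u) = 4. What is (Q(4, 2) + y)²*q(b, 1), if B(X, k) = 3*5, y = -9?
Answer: 5/3 ≈ 1.6667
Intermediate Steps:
B(X, k) = 15
b = 11 (b = 1*(-3) + 14 = -3 + 14 = 11)
q(m, P) = 1/15
(Q(4, 2) + y)²*q(b, 1) = (4 - 9)²*(1/15) = (-5)²*(1/15) = 25*(1/15) = 5/3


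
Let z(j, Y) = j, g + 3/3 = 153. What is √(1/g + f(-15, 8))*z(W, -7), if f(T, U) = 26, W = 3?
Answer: 3*√150214/76 ≈ 15.299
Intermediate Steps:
g = 152 (g = -1 + 153 = 152)
√(1/g + f(-15, 8))*z(W, -7) = √(1/152 + 26)*3 = √(3953/152)*3 = (√150214/76)*3 = 3*√150214/76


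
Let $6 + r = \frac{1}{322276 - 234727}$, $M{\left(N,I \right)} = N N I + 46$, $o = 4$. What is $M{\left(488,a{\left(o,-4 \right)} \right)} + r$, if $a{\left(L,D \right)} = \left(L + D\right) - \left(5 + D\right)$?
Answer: $- \frac{20845767095}{87549} \approx -2.381 \cdot 10^{5}$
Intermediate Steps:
$a{\left(L,D \right)} = -5 + L$ ($a{\left(L,D \right)} = \left(D + L\right) - \left(5 + D\right) = -5 + L$)
$M{\left(N,I \right)} = 46 + I N^{2}$ ($M{\left(N,I \right)} = N^{2} I + 46 = I N^{2} + 46 = 46 + I N^{2}$)
$r = - \frac{525293}{87549}$ ($r = -6 + \frac{1}{322276 - 234727} = -6 + \frac{1}{87549} = - \frac{525293}{87549} \approx -6.0$)
$M{\left(488,a{\left(o,-4 \right)} \right)} + r = \left(46 + \left(-5 + 4\right) 488^{2}\right) - \frac{525293}{87549} = \left(46 - 238144\right) - \frac{525293}{87549} = -238098 - \frac{525293}{87549} = - \frac{20845767095}{87549}$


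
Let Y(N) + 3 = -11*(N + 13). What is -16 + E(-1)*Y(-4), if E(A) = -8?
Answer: 800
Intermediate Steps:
Y(N) = -146 - 11*N (Y(N) = -3 - 11*(N + 13) = -3 - 11*(13 + N) = -3 + (-143 - 11*N) = -146 - 11*N)
-16 + E(-1)*Y(-4) = -16 - 8*(-146 - 11*(-4)) = -16 - 8*(-146 + 44) = -16 - 8*(-102) = -16 + 816 = 800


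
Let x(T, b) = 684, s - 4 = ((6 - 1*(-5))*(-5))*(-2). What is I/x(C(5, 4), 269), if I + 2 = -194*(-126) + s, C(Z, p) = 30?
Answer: 6139/171 ≈ 35.901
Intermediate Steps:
s = 114 (s = 4 + ((6 - 1*(-5))*(-5))*(-2) = 4 + ((6 + 5)*(-5))*(-2) = 4 + (11*(-5))*(-2) = 4 - 55*(-2) = 4 + 110 = 114)
I = 24556 (I = -2 + (-194*(-126) + 114) = -2 + (24444 + 114) = -2 + 24558 = 24556)
I/x(C(5, 4), 269) = 24556/684 = 24556*(1/684) = 6139/171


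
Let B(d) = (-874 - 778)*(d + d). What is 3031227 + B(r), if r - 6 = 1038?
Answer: -418149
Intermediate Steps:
r = 1044 (r = 6 + 1038 = 1044)
B(d) = -3304*d
3031227 + B(r) = 3031227 - 3304*1044 = 3031227 - 3449376 = -418149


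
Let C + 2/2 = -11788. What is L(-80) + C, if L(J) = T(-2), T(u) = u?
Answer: -11791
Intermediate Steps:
C = -11789 (C = -1 - 11788 = -11789)
L(J) = -2
L(-80) + C = -2 - 11789 = -11791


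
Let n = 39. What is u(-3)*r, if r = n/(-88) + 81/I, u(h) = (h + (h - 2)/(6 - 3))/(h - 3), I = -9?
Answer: -1939/264 ≈ -7.3447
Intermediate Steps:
u(h) = (-⅔ + 4*h/3)/(-3 + h) (u(h) = (h + (-2 + h)/3)/(-3 + h) = (h + (-2 + h)*(⅓))/(-3 + h) = (h + (-⅔ + h/3))/(-3 + h) = (-⅔ + 4*h/3)/(-3 + h))
r = -831/88 (r = 39/(-88) + 81/(-9) = 39*(-1/88) + 81*(-⅑) = -39/88 - 9 = -831/88 ≈ -9.4432)
u(-3)*r = (2*(-1 + 2*(-3))/(3*(-3 - 3)))*(-831/88) = ((⅔)*(-1 - 6)/(-6))*(-831/88) = ((⅔)*(-⅙)*(-7))*(-831/88) = (7/9)*(-831/88) = -1939/264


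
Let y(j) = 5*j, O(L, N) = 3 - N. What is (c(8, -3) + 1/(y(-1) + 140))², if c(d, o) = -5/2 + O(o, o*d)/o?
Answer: 9628609/72900 ≈ 132.08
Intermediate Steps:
c(d, o) = -5/2 + (3 - d*o)/o (c(d, o) = -5/2 + (3 - o*d)/o = -5*½ + (3 - d*o)/o = -5/2 + (3 - d*o)/o)
(c(8, -3) + 1/(y(-1) + 140))² = ((-5/2 - 1*8 + 3/(-3)) + 1/(5*(-1) + 140))² = ((-5/2 - 8 + 3*(-⅓)) + 1/(-5 + 140))² = ((-5/2 - 8 - 1) + 1/135)² = (-23/2 + 1/135)² = (-3103/270)² = 9628609/72900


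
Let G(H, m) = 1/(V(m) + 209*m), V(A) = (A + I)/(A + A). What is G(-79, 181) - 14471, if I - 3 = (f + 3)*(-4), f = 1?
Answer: -99084861462/6847133 ≈ -14471.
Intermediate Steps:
I = -13 (I = 3 + (1 + 3)*(-4) = 3 + 4*(-4) = 3 - 16 = -13)
V(A) = (-13 + A)/(2*A) (V(A) = (A - 13)/(A + A) = (-13 + A)/((2*A)) = (-13 + A)*(1/(2*A)) = (-13 + A)/(2*A))
G(H, m) = 1/(209*m + (-13 + m)/(2*m)) (G(H, m) = 1/((-13 + m)/(2*m) + 209*m) = 1/(209*m + (-13 + m)/(2*m)))
G(-79, 181) - 14471 = 2*181/(-13 + 181 + 418*181**2) - 14471 = 2*181/(-13 + 181 + 418*32761) - 14471 = 2*181/(-13 + 181 + 13694098) - 14471 = 2*181/13694266 - 14471 = 2*181*(1/13694266) - 14471 = 181/6847133 - 14471 = -99084861462/6847133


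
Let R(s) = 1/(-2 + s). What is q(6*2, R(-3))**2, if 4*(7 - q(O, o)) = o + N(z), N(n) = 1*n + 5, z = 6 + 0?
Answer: 1849/100 ≈ 18.490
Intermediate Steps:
z = 6
N(n) = 5 + n (N(n) = n + 5 = 5 + n)
q(O, o) = 17/4 - o/4 (q(O, o) = 7 - (o + (5 + 6))/4 = 7 - (o + 11)/4 = 7 - (11 + o)/4 = 7 + (-11/4 - o/4) = 17/4 - o/4)
q(6*2, R(-3))**2 = (17/4 - 1/(4*(-2 - 3)))**2 = (17/4 - 1/4/(-5))**2 = (17/4 - 1/4*(-1/5))**2 = (17/4 + 1/20)**2 = (43/10)**2 = 1849/100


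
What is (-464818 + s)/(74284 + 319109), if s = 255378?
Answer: -2720/5109 ≈ -0.53239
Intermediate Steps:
(-464818 + s)/(74284 + 319109) = (-464818 + 255378)/(74284 + 319109) = -209440/393393 = -209440*1/393393 = -2720/5109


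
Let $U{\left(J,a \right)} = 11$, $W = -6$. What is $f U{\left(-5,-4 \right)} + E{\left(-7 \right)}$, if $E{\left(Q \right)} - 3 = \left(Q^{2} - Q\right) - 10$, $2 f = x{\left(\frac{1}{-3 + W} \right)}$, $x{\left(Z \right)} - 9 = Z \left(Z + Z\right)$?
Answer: $\frac{15979}{162} \approx 98.636$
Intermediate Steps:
$x{\left(Z \right)} = 9 + 2 Z^{2}$ ($x{\left(Z \right)} = 9 + Z \left(Z + Z\right) = 9 + Z 2 Z = 9 + 2 Z^{2}$)
$f = \frac{731}{162}$ ($f = \frac{9 + 2 \left(\frac{1}{-3 - 6}\right)^{2}}{2} = \frac{9 + 2 \left(\frac{1}{-9}\right)^{2}}{2} = \frac{9 + 2 \left(- \frac{1}{9}\right)^{2}}{2} = \frac{9 + 2 \cdot \frac{1}{81}}{2} = \frac{9 + \frac{2}{81}}{2} = \frac{1}{2} \cdot \frac{731}{81} = \frac{731}{162} \approx 4.5123$)
$E{\left(Q \right)} = -7 + Q^{2} - Q$ ($E{\left(Q \right)} = 3 - \left(10 + Q - Q^{2}\right) = -7 + Q^{2} - Q$)
$f U{\left(-5,-4 \right)} + E{\left(-7 \right)} = \frac{731}{162} \cdot 11 - -49 = \frac{8041}{162} + \left(-7 + 49 + 7\right) = \frac{8041}{162} + 49 = \frac{15979}{162}$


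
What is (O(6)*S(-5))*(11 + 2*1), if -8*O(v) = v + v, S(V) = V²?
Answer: -975/2 ≈ -487.50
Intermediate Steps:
O(v) = -v/4 (O(v) = -(v + v)/8 = -v/4)
(O(6)*S(-5))*(11 + 2*1) = (-¼*6*(-5)²)*(11 + 2*1) = (-3/2*25)*(11 + 2) = -75/2*13 = -975/2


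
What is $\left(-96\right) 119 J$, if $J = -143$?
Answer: $1633632$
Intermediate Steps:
$\left(-96\right) 119 J = \left(-96\right) 119 \left(-143\right) = \left(-11424\right) \left(-143\right) = 1633632$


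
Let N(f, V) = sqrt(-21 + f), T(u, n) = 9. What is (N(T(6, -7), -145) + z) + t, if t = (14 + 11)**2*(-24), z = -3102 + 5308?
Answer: -12794 + 2*I*sqrt(3) ≈ -12794.0 + 3.4641*I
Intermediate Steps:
z = 2206
t = -15000 (t = 25**2*(-24) = 625*(-24) = -15000)
(N(T(6, -7), -145) + z) + t = (sqrt(-21 + 9) + 2206) - 15000 = (sqrt(-12) + 2206) - 15000 = (2*I*sqrt(3) + 2206) - 15000 = (2206 + 2*I*sqrt(3)) - 15000 = -12794 + 2*I*sqrt(3)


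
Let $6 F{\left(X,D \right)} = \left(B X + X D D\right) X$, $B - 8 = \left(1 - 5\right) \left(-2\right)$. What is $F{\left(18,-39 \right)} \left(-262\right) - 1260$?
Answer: $-21746736$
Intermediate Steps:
$B = 16$ ($B = 8 + \left(1 - 5\right) \left(-2\right) = 8 - -8 = 8 + 8 = 16$)
$F{\left(X,D \right)} = \frac{X \left(16 X + X D^{2}\right)}{6}$ ($F{\left(X,D \right)} = \frac{\left(16 X + X D D\right) X}{6} = \frac{\left(16 X + D X D\right) X}{6} = \frac{\left(16 X + X D^{2}\right) X}{6} = \frac{X \left(16 X + X D^{2}\right)}{6}$)
$F{\left(18,-39 \right)} \left(-262\right) - 1260 = \frac{18^{2} \left(16 + \left(-39\right)^{2}\right)}{6} \left(-262\right) - 1260 = \frac{1}{6} \cdot 324 \left(16 + 1521\right) \left(-262\right) - 1260 = \frac{1}{6} \cdot 324 \cdot 1537 \left(-262\right) - 1260 = 82998 \left(-262\right) - 1260 = -21745476 - 1260 = -21746736$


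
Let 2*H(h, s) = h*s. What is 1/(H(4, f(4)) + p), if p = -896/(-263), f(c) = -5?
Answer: -263/1734 ≈ -0.15167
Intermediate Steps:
p = 896/263 (p = -896*(-1/263) = 896/263 ≈ 3.4068)
H(h, s) = h*s/2 (H(h, s) = (h*s)/2 = h*s/2)
1/(H(4, f(4)) + p) = 1/((½)*4*(-5) + 896/263) = 1/(-10 + 896/263) = 1/(-1734/263) = -263/1734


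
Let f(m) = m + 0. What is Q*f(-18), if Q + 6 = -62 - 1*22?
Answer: 1620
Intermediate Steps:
Q = -90 (Q = -6 + (-62 - 1*22) = -6 + (-62 - 22) = -6 - 84 = -90)
f(m) = m
Q*f(-18) = -90*(-18) = 1620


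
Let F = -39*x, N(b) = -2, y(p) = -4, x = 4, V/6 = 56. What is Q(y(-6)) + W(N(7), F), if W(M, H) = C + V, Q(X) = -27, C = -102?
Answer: 207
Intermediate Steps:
V = 336 (V = 6*56 = 336)
F = -156 (F = -39*4 = -156)
W(M, H) = 234 (W(M, H) = -102 + 336 = 234)
Q(y(-6)) + W(N(7), F) = -27 + 234 = 207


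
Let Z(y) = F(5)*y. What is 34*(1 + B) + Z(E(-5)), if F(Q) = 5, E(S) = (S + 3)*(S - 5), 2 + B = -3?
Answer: -36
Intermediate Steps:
B = -5 (B = -2 - 3 = -5)
E(S) = (-5 + S)*(3 + S) (E(S) = (3 + S)*(-5 + S) = (-5 + S)*(3 + S))
Z(y) = 5*y
34*(1 + B) + Z(E(-5)) = 34*(1 - 5) + 5*(-15 + (-5)² - 2*(-5)) = 34*(-4) + 5*(-15 + 25 + 10) = -136 + 5*20 = -136 + 100 = -36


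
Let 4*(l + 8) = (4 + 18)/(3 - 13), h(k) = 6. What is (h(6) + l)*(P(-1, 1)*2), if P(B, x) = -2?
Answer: 51/5 ≈ 10.200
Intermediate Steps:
l = -171/20 (l = -8 + ((4 + 18)/(3 - 13))/4 = -8 + (22/(-10))/4 = -8 + (22*(-⅒))/4 = -8 + (¼)*(-11/5) = -8 - 11/20 = -171/20 ≈ -8.5500)
(h(6) + l)*(P(-1, 1)*2) = (6 - 171/20)*(-2*2) = -51/20*(-4) = 51/5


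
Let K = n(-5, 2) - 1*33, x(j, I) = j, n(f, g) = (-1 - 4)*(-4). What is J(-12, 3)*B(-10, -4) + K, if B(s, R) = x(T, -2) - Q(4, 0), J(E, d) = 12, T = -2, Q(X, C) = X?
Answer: -85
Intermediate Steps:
n(f, g) = 20 (n(f, g) = -5*(-4) = 20)
B(s, R) = -6 (B(s, R) = -2 - 1*4 = -2 - 4 = -6)
K = -13 (K = 20 - 1*33 = 20 - 33 = -13)
J(-12, 3)*B(-10, -4) + K = 12*(-6) - 13 = -72 - 13 = -85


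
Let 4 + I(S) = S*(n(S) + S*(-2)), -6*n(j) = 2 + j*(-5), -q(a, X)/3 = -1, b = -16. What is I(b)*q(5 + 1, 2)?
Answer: -892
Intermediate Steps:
q(a, X) = 3 (q(a, X) = -3*(-1) = 3)
n(j) = -⅓ + 5*j/6 (n(j) = -(2 + j*(-5))/6 = -(2 - 5*j)/6 = -⅓ + 5*j/6)
I(S) = -4 + S*(-⅓ - 7*S/6) (I(S) = -4 + S*((-⅓ + 5*S/6) + S*(-2)) = -4 + S*((-⅓ + 5*S/6) - 2*S) = -4 + S*(-⅓ - 7*S/6))
I(b)*q(5 + 1, 2) = (-4 - 7/6*(-16)² - ⅓*(-16))*3 = (-4 - 7/6*256 + 16/3)*3 = (-4 - 896/3 + 16/3)*3 = -892/3*3 = -892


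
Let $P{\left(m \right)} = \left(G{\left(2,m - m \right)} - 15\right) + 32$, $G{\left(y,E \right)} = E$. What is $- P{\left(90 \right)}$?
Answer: $-17$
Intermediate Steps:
$P{\left(m \right)} = 17$ ($P{\left(m \right)} = \left(\left(m - m\right) - 15\right) + 32 = \left(0 - 15\right) + 32 = -15 + 32 = 17$)
$- P{\left(90 \right)} = \left(-1\right) 17 = -17$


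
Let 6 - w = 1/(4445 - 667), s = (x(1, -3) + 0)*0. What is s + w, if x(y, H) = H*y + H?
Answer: 22667/3778 ≈ 5.9997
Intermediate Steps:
x(y, H) = H + H*y
s = 0 (s = (-3*(1 + 1) + 0)*0 = (-3*2 + 0)*0 = (-6 + 0)*0 = -6*0 = 0)
w = 22667/3778 (w = 6 - 1/(4445 - 667) = 6 - 1/3778 = 22667/3778 ≈ 5.9997)
s + w = 0 + 22667/3778 = 22667/3778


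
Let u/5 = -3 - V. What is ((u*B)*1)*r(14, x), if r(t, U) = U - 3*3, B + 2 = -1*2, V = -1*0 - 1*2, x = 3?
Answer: -120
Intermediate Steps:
V = -2 (V = 0 - 2 = -2)
B = -4 (B = -2 - 1*2 = -2 - 2 = -4)
r(t, U) = -9 + U (r(t, U) = U - 9 = -9 + U)
u = -5 (u = 5*(-3 - 1*(-2)) = 5*(-3 + 2) = 5*(-1) = -5)
((u*B)*1)*r(14, x) = (-5*(-4)*1)*(-9 + 3) = (20*1)*(-6) = 20*(-6) = -120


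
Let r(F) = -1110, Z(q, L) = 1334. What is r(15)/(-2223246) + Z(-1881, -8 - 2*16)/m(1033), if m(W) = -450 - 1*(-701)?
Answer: 494348129/93005791 ≈ 5.3152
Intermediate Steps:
m(W) = 251 (m(W) = -450 + 701 = 251)
r(15)/(-2223246) + Z(-1881, -8 - 2*16)/m(1033) = -1110/(-2223246) + 1334/251 = -1110*(-1/2223246) + 1334*(1/251) = 185/370541 + 1334/251 = 494348129/93005791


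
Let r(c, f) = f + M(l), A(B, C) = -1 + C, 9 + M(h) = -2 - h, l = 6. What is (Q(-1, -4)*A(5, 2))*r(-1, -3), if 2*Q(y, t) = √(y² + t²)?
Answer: -10*√17 ≈ -41.231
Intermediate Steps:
Q(y, t) = √(t² + y²)/2 (Q(y, t) = √(y² + t²)/2 = √(t² + y²)/2)
M(h) = -11 - h (M(h) = -9 + (-2 - h) = -11 - h)
r(c, f) = -17 + f (r(c, f) = f + (-11 - 1*6) = f + (-11 - 6) = f - 17 = -17 + f)
(Q(-1, -4)*A(5, 2))*r(-1, -3) = ((√((-4)² + (-1)²)/2)*(-1 + 2))*(-17 - 3) = ((√(16 + 1)/2)*1)*(-20) = ((√17/2)*1)*(-20) = (√17/2)*(-20) = -10*√17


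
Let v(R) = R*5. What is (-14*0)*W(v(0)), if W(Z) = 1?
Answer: 0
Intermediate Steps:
v(R) = 5*R
(-14*0)*W(v(0)) = -14*0*1 = 0*1 = 0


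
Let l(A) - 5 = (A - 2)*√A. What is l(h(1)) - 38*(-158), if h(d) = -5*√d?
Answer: 6009 - 7*I*√5 ≈ 6009.0 - 15.652*I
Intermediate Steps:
l(A) = 5 + √A*(-2 + A) (l(A) = 5 + (A - 2)*√A = 5 + (-2 + A)*√A = 5 + √A*(-2 + A))
l(h(1)) - 38*(-158) = (5 + (-5*√1)^(3/2) - 2*√(-5)) - 38*(-158) = (5 + (-5*1)^(3/2) - 2*I*√5) + 6004 = (5 + (-5)^(3/2) - 2*I*√5) + 6004 = (5 - 5*I*√5 - 2*I*√5) + 6004 = (5 - 7*I*√5) + 6004 = 6009 - 7*I*√5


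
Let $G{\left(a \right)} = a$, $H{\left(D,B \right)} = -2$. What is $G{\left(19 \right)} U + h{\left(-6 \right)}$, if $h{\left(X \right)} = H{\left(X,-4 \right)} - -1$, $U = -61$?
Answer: $-1160$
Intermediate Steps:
$h{\left(X \right)} = -1$ ($h{\left(X \right)} = -2 - -1 = -2 + 1 = -1$)
$G{\left(19 \right)} U + h{\left(-6 \right)} = 19 \left(-61\right) - 1 = -1159 - 1 = -1160$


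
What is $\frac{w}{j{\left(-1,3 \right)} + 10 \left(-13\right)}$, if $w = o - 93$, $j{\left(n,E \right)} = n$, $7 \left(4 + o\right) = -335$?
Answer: $\frac{1014}{917} \approx 1.1058$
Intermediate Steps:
$o = - \frac{363}{7}$ ($o = -4 + \frac{1}{7} \left(-335\right) = -4 - \frac{335}{7} = - \frac{363}{7} \approx -51.857$)
$w = - \frac{1014}{7}$ ($w = - \frac{363}{7} - 93 = - \frac{1014}{7} \approx -144.86$)
$\frac{w}{j{\left(-1,3 \right)} + 10 \left(-13\right)} = - \frac{1014}{7 \left(-1 + 10 \left(-13\right)\right)} = - \frac{1014}{7 \left(-1 - 130\right)} = - \frac{1014}{7 \left(-131\right)} = \left(- \frac{1014}{7}\right) \left(- \frac{1}{131}\right) = \frac{1014}{917}$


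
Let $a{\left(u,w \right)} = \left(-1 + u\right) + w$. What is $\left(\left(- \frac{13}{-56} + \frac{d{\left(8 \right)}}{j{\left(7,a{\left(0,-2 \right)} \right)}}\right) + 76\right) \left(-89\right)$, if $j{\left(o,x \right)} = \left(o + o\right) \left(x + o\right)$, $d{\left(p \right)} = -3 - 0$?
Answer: $- \frac{189837}{28} \approx -6779.9$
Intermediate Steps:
$d{\left(p \right)} = -3$ ($d{\left(p \right)} = -3 + 0 = -3$)
$a{\left(u,w \right)} = -1 + u + w$
$j{\left(o,x \right)} = 2 o \left(o + x\right)$
$\left(\left(- \frac{13}{-56} + \frac{d{\left(8 \right)}}{j{\left(7,a{\left(0,-2 \right)} \right)}}\right) + 76\right) \left(-89\right) = \left(\left(- \frac{13}{-56} - \frac{3}{2 \cdot 7 \left(7 - 3\right)}\right) + 76\right) \left(-89\right) = \left(\left(\left(-13\right) \left(- \frac{1}{56}\right) - \frac{3}{2 \cdot 7 \left(7 - 3\right)}\right) + 76\right) \left(-89\right) = \left(\left(\frac{13}{56} - \frac{3}{2 \cdot 7 \cdot 4}\right) + 76\right) \left(-89\right) = \left(\left(\frac{13}{56} - \frac{3}{56}\right) + 76\right) \left(-89\right) = \left(\frac{5}{28} + 76\right) \left(-89\right) = \frac{2133}{28} \left(-89\right) = - \frac{189837}{28}$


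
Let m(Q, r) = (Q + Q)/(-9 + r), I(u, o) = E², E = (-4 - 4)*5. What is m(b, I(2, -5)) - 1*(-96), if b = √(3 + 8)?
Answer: 96 + 2*√11/1591 ≈ 96.004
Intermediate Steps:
b = √11 ≈ 3.3166
E = -40 (E = -8*5 = -40)
I(u, o) = 1600 (I(u, o) = (-40)² = 1600)
m(Q, r) = 2*Q/(-9 + r) (m(Q, r) = (2*Q)/(-9 + r) = 2*Q/(-9 + r))
m(b, I(2, -5)) - 1*(-96) = 2*√11/(-9 + 1600) - 1*(-96) = 2*√11/1591 + 96 = 96 + 2*√11/1591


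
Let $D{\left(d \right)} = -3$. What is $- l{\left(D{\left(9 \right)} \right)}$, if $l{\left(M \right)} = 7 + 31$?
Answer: $-38$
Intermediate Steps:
$l{\left(M \right)} = 38$
$- l{\left(D{\left(9 \right)} \right)} = \left(-1\right) 38 = -38$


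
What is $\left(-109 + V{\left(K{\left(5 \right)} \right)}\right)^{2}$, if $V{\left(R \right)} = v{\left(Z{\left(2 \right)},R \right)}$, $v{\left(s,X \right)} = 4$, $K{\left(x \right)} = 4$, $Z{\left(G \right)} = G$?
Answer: $11025$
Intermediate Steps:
$V{\left(R \right)} = 4$
$\left(-109 + V{\left(K{\left(5 \right)} \right)}\right)^{2} = \left(-109 + 4\right)^{2} = \left(-105\right)^{2} = 11025$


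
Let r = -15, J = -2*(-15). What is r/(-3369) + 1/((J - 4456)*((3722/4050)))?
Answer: 38909855/9249910678 ≈ 0.0042065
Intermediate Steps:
J = 30
r/(-3369) + 1/((J - 4456)*((3722/4050))) = -15/(-3369) + 1/((30 - 4456)*((3722/4050))) = -15*(-1/3369) + 1/((-4426)*((3722*(1/4050)))) = 5/1123 - 1/(4426*1861/2025) = 5/1123 - 1/4426*2025/1861 = 5/1123 - 2025/8236786 = 38909855/9249910678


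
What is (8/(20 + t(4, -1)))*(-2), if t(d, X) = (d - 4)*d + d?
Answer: -⅔ ≈ -0.66667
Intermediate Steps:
t(d, X) = d + d*(-4 + d) (t(d, X) = (-4 + d)*d + d = d*(-4 + d) + d = d + d*(-4 + d))
(8/(20 + t(4, -1)))*(-2) = (8/(20 + 4*(-3 + 4)))*(-2) = (8/(20 + 4*1))*(-2) = (8/(20 + 4))*(-2) = (8/24)*(-2) = ((1/24)*8)*(-2) = (⅓)*(-2) = -⅔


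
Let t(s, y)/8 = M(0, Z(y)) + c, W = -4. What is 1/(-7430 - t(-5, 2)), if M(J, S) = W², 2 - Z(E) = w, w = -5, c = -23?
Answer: -1/7374 ≈ -0.00013561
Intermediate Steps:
Z(E) = 7 (Z(E) = 2 - 1*(-5) = 2 + 5 = 7)
M(J, S) = 16 (M(J, S) = (-4)² = 16)
t(s, y) = -56 (t(s, y) = 8*(16 - 23) = 8*(-7) = -56)
1/(-7430 - t(-5, 2)) = 1/(-7430 - 1*(-56)) = 1/(-7430 + 56) = 1/(-7374) = -1/7374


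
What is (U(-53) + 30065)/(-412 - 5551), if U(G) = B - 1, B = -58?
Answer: -30006/5963 ≈ -5.0320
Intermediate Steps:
U(G) = -59 (U(G) = -58 - 1 = -59)
(U(-53) + 30065)/(-412 - 5551) = (-59 + 30065)/(-412 - 5551) = 30006/(-5963) = 30006*(-1/5963) = -30006/5963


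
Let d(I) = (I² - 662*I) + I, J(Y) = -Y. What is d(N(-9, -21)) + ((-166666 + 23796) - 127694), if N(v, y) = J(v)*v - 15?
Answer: -197892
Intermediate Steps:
N(v, y) = -15 - v² (N(v, y) = (-v)*v - 15 = -v² - 15 = -15 - v²)
d(I) = I² - 661*I
d(N(-9, -21)) + ((-166666 + 23796) - 127694) = (-15 - 1*(-9)²)*(-661 + (-15 - 1*(-9)²)) + ((-166666 + 23796) - 127694) = (-15 - 1*81)*(-661 + (-15 - 1*81)) + (-142870 - 127694) = (-15 - 81)*(-661 + (-15 - 81)) - 270564 = -96*(-661 - 96) - 270564 = -96*(-757) - 270564 = 72672 - 270564 = -197892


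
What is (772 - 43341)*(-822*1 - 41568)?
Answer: 1804499910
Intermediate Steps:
(772 - 43341)*(-822*1 - 41568) = -42569*(-822 - 41568) = -42569*(-42390) = 1804499910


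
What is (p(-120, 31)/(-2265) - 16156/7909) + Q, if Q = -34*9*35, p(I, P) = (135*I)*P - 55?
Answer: -37584393379/3582777 ≈ -10490.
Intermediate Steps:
p(I, P) = -55 + 135*I*P (p(I, P) = 135*I*P - 55 = -55 + 135*I*P)
Q = -10710 (Q = -306*35 = -10710)
(p(-120, 31)/(-2265) - 16156/7909) + Q = ((-55 + 135*(-120)*31)/(-2265) - 16156/7909) - 10710 = ((-55 - 502200)*(-1/2265) - 16156*1/7909) - 10710 = (-502255*(-1/2265) - 16156/7909) - 10710 = (100451/453 - 16156/7909) - 10710 = 787148291/3582777 - 10710 = -37584393379/3582777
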